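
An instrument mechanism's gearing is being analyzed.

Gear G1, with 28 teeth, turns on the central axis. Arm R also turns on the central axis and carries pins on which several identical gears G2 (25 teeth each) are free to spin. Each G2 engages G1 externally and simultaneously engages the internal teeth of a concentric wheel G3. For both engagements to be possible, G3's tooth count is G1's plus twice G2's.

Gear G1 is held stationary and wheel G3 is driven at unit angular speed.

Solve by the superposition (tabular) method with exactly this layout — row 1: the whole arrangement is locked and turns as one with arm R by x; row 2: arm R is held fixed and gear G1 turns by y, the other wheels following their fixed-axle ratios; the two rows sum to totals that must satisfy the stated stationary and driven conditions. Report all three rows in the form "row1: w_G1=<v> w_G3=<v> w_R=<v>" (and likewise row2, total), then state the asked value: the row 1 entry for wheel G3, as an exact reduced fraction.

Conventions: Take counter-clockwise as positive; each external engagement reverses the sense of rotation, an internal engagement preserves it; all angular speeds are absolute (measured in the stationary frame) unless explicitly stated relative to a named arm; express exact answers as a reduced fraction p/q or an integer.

row1: w_G1=39/53 w_G3=39/53 w_R=39/53
row2: w_G1=-39/53 w_G3=14/53 w_R=0
total: w_G1=0 w_G3=1 w_R=39/53
asked value: 39/53

recognized (axles ride arm R): planetary set, 28/25/78 teeth
row 1 — lock + rotate with arm: ω_sun = ω_ring = ω_arm = x
superposition row 2 [arm held]: sun y, ring −(28/78)·y, arm 0
boundary: total ω_sun = x + y = 0 and total ω_ring = x − (28/78)·y = 1  ⇒  y = -39/53, x = 39/53
row 2 ring = −(28/78)·(-39/53) = 14/53
totals (row 1 + row 2): sun 39/53 + (-39/53) = 0, ring 39/53 + 14/53 = 1, arm 39/53 + 0 = 39/53
asked cell (row1, ring) = 39/53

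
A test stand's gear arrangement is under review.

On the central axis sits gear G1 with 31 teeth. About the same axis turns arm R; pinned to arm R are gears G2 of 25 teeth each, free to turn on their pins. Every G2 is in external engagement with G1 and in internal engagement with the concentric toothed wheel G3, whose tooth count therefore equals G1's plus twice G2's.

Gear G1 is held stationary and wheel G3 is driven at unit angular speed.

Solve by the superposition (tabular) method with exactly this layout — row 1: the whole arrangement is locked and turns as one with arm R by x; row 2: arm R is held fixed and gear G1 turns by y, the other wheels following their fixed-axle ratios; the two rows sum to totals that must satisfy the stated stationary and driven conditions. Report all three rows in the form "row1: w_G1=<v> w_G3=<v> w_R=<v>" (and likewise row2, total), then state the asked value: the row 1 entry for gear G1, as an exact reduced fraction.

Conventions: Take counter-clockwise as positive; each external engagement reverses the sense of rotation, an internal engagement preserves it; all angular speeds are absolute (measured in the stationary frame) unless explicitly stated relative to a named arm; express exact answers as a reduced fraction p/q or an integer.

row1: w_G1=81/112 w_G3=81/112 w_R=81/112
row2: w_G1=-81/112 w_G3=31/112 w_R=0
total: w_G1=0 w_G3=1 w_R=81/112
asked value: 81/112

planetary set (31T centre, 25T on arm, 81T internal) — Willis relation
row 1: whole set turns with the arm by x
superposition row 2 [arm held]: sun y, ring −(31/81)·y, arm 0
boundary: total ω_sun = x + y = 0 and total ω_ring = x − (31/81)·y = 1  ⇒  y = -81/112, x = 81/112
row 2 ring = −(31/81)·(-81/112) = 31/112
totals (row 1 + row 2): sun 81/112 + (-81/112) = 0, ring 81/112 + 31/112 = 1, arm 81/112 + 0 = 81/112
asked cell (row1, sun) = 81/112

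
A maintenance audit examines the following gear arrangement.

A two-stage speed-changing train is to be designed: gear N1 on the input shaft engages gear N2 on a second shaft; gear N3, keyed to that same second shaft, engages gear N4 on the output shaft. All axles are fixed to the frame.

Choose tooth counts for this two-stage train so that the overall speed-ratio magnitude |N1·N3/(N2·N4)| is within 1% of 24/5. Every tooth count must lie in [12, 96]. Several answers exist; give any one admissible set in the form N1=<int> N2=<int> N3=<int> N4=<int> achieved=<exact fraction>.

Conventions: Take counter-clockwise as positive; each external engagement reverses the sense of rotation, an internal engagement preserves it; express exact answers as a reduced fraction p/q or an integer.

topology: fixed-axis compound train — 2 stages, target 24/5
target = 24/5 in lowest terms: an exact hit needs N1·N3 = k·24 and N2·N4 = k·5 for one integer k, every count in [12, 96]; additionally prefer no 1:1 stage (N1 ≠ N2, N3 ≠ N4)
k = 1…35: no 1:1-free in-range split of k·24 and k·5 into factor pairs; take k = 36
k = 36: N1·N3 = 864 = 12·72, N2·N4 = 180 = 15·12
achieved = 12·72/(15·12) = 24/5; |achieved − target| = 0 ≤ 6/125 ✓

N1=12 N2=15 N3=72 N4=12 achieved=24/5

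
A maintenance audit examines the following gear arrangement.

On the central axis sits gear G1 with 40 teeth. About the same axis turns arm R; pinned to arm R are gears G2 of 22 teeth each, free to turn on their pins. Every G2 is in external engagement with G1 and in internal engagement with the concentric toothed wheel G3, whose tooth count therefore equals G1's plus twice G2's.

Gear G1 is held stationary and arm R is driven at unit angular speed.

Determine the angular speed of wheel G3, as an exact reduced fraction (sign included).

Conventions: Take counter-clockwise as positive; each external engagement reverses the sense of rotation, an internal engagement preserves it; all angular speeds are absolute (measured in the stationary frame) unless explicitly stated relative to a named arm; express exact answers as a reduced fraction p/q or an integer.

recognized (axles ride arm R): planetary set, 40/22/84 teeth
ring teeth: 40 + 2·22 = 84
40(ω_sun−ω_arm) = −84(ω_ring−ω_arm),  ω_sun = 0, ω_arm = 1
ω_ring = 1 − (40/84)(0−1) = 31/21
exact speed ratio = 31/21

31/21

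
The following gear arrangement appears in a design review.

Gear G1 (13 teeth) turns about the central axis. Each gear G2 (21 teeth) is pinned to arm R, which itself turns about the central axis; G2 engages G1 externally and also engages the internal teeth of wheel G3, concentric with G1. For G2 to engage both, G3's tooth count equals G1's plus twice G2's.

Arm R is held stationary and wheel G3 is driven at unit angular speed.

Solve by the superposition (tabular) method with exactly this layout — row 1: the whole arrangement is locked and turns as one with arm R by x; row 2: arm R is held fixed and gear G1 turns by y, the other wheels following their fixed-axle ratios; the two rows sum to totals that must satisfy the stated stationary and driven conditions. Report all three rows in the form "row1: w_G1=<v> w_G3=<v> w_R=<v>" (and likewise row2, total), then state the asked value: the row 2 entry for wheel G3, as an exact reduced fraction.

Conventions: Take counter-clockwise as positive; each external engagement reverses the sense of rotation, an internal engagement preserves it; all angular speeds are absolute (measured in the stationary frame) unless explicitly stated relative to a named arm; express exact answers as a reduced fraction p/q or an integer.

planetary set (13T centre, 21T on arm, 55T internal) — Willis relation
row 1 (train locked, turned with arm): all members turn x
row 2 (arm held, sun turns y): ω_ring = −(13/55)·y, ω_arm = 0
boundary: total ω_arm = x = 0 and total ω_ring = x − (13/55)·y = 1  ⇒  y = -55/13, x = 0
row 2 ring = −(13/55)·(-55/13) = 1
totals (row 1 + row 2): sun 0 + (-55/13) = -55/13, ring 0 + 1 = 1, arm 0 + 0 = 0
asked cell (row2, ring) = 1

row1: w_G1=0 w_G3=0 w_R=0
row2: w_G1=-55/13 w_G3=1 w_R=0
total: w_G1=-55/13 w_G3=1 w_R=0
asked value: 1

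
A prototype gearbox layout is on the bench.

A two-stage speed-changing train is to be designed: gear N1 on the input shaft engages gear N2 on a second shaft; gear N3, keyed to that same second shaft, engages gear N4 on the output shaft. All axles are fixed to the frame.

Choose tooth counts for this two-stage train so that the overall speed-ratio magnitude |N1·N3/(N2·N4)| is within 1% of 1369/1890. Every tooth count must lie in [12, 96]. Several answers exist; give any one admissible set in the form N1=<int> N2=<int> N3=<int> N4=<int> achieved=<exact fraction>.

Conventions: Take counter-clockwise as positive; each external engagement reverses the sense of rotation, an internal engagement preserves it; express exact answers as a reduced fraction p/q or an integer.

design class (target 1369/1890): fixed-axis compound train
target = 1369/1890 in lowest terms: an exact hit needs N1·N3 = k·1369 and N2·N4 = k·1890 for one integer k, every count in [12, 96]; additionally prefer no 1:1 stage (N1 ≠ N2, N3 ≠ N4)
k = 1: N1·N3 = 1369 = 37·37, N2·N4 = 1890 = 21·90
achieved = 37·37/(21·90) = 1369/1890; |achieved − target| = 0 ≤ 1369/189000 ✓

N1=37 N2=21 N3=37 N4=90 achieved=1369/1890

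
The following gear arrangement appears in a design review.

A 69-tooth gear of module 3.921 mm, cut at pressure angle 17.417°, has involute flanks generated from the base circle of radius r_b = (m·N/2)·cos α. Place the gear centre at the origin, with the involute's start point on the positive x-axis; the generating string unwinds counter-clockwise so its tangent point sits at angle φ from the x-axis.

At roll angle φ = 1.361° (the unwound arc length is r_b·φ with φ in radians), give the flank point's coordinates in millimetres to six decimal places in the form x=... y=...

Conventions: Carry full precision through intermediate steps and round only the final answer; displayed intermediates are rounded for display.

x=129.108784 y=0.000577

single-mesh involute tooth geometry (69T wheel at module 3.921)
pitch radius r_p = m·N/2 = 3.921·69/2 = 135.274500
base radius r_b = r_p·cos α = 135.274500·cos 17.417° = 129.072375
roll angle φ = 1.361° = 0.02375393 rad
x = r_b·(cos φ + φ·sin φ) = 129.108784
y = r_b·(sin φ − φ·cos φ) = 0.000577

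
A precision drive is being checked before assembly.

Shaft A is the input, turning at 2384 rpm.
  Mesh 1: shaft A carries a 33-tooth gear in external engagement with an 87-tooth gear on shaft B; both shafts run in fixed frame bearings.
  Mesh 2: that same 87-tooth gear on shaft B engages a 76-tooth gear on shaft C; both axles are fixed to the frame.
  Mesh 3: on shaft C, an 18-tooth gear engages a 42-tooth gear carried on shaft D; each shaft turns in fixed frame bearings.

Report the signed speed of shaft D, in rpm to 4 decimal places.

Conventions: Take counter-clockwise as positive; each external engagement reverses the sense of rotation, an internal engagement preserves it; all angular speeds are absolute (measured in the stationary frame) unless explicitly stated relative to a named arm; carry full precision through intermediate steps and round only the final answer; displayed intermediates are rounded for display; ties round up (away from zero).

topology: fixed-axis compound train — 3 meshes, A→D
mesh 1 [33T→87T]: ω = 2384.0000×33/87 = 904.2759 rpm, sense flips to −
mesh 2 [87T→76T]: ω = 904.2759×87/76 = 1035.1579 rpm, sense flips to +
mesh 3 [18T→42T]: ω = 1035.1579×18/42 = 443.6391 rpm, sense flips to −
signed output speed = -443.6391 rpm

-443.6391 rpm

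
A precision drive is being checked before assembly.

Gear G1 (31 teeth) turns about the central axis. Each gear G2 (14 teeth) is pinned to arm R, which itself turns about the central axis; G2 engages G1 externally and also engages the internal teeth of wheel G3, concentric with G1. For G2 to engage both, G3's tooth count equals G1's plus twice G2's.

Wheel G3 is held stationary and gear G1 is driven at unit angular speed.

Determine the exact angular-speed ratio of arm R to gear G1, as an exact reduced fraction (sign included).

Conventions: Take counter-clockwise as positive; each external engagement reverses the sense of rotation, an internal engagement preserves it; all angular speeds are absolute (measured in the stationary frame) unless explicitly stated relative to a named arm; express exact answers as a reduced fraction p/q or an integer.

31/90

class = planetary set [G3 = 31+2·14 = 59; Willis about the carrier]
ring teeth: 31 + 2·14 = 59
31(ω_sun−ω_arm) = −59(ω_ring−ω_arm),  ω_ring = 0, ω_sun = 1
31(1−ω_arm) = −59(0−ω_arm)  ⇒  90·ω_arm = 31  ⇒  ω_arm = 31/90
ω_out/ω_in = 31/90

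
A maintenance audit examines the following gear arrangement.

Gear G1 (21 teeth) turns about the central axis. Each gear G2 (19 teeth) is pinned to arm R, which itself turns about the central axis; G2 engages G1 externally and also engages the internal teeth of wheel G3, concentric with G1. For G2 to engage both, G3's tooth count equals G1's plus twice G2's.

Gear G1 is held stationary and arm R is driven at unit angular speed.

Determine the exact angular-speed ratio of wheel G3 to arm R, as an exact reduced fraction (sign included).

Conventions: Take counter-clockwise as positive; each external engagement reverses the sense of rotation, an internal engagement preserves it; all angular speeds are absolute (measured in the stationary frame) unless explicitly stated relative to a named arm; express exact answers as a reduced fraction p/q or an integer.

class = planetary set [G3 = 21+2·19 = 59; Willis about the carrier]
ring teeth: 21 + 2·19 = 59
21(ω_sun−ω_arm) = −59(ω_ring−ω_arm),  ω_sun = 0, ω_arm = 1
ω_ring = 1 − (21/59)(0−1) = 80/59
ω_out/ω_in = 80/59

80/59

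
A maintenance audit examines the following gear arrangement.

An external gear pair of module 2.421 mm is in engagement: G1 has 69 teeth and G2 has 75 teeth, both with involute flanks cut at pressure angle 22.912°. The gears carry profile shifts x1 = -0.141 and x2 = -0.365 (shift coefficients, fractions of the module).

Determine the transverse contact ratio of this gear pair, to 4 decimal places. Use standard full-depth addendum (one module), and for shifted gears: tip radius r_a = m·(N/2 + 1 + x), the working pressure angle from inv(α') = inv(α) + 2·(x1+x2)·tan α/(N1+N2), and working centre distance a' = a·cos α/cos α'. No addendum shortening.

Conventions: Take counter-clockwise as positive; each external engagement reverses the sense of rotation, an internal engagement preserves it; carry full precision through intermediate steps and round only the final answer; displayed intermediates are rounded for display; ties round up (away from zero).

1.7244

topology: single-mesh involute geometry — m = 2.421, 69T/75T pair
base radii: r_b1 = 76.934742, r_b2 = 83.624719
tip radii: r_a1 = 85.604139, r_a2 = 92.324835
inv(α') = inv(22.912°) + 2·(-0.141-0.365)·tan α/(69+75) = 0.01980315  ⇒  α' = 21.91163°
a' = a·cos α / cos α' = 174.3120·cos 22.912°/cos 21.91163° = 173.061324
action lengths: √(r_a1²−r_b1²) = 37.538169, √(r_a2²−r_b2²) = 39.125203
base pitch p_b = π·m·cos α = 7.005728
CR = (37.538169 + 39.125203 − 173.061324·sin 21.91163°)/7.005728 = 1.724447
contact ratio ≈ 1.7244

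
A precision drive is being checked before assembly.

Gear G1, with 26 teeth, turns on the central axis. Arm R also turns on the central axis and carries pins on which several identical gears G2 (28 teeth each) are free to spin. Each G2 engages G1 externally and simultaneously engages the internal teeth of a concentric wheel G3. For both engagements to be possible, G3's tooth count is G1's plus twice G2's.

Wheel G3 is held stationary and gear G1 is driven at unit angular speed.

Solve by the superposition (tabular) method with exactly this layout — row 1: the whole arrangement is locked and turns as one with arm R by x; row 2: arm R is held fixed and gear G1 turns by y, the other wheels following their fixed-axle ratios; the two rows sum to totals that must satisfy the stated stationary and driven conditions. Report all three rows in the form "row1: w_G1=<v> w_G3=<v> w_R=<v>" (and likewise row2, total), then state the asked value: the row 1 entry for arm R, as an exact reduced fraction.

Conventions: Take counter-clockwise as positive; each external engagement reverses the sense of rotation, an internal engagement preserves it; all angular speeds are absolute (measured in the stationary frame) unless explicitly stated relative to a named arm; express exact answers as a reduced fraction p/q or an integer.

row1: w_G1=13/54 w_G3=13/54 w_R=13/54
row2: w_G1=41/54 w_G3=-13/54 w_R=0
total: w_G1=1 w_G3=0 w_R=13/54
asked value: 13/54

topology: planetary set — G1 26T / G2 28T / G3 82T, arm = carrier (Willis)
row 1: whole set turns with the arm by x
row 2 (arm held, sun turns y): ω_ring = −(26/82)·y, ω_arm = 0
boundary: total ω_ring = x − (26/82)·y = 0 and total ω_sun = x + y = 1  ⇒  y = 41/54, x = 13/54
row 2 ring = −(26/82)·41/54 = -13/54
totals (row 1 + row 2): sun 13/54 + 41/54 = 1, ring 13/54 + (-13/54) = 0, arm 13/54 + 0 = 13/54
asked cell (row1, arm) = 13/54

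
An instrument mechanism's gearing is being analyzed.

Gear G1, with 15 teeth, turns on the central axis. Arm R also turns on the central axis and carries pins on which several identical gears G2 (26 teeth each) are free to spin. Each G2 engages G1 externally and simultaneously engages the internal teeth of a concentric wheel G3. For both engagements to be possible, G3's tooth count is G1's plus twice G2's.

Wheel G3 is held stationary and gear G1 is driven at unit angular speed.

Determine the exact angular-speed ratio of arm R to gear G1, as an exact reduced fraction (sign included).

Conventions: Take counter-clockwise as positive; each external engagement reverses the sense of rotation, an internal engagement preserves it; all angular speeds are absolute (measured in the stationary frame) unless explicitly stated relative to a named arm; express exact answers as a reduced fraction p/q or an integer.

15/82

class = planetary set [G3 = 15+2·26 = 67; Willis about the carrier]
ring teeth: 15 + 2·26 = 67
15(ω_sun−ω_arm) = −67(ω_ring−ω_arm),  ω_ring = 0, ω_sun = 1
15(1−ω_arm) = −67(0−ω_arm)  ⇒  82·ω_arm = 15  ⇒  ω_arm = 15/82
ω_out/ω_in = 15/82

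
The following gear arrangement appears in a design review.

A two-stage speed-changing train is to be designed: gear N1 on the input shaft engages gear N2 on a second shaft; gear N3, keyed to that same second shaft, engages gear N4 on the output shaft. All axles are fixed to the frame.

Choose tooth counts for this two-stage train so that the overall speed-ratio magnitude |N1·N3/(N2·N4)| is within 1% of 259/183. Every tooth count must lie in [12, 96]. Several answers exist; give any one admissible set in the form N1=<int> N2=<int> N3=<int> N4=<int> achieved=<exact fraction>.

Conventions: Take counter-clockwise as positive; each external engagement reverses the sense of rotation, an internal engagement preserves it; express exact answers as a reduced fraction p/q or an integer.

design class (target 259/183): fixed-axis compound train
target = 259/183 in lowest terms: an exact hit needs N1·N3 = k·259 and N2·N4 = k·183 for one integer k, every count in [12, 96]; additionally prefer no 1:1 stage (N1 ≠ N2, N3 ≠ N4)
k = 1…3: no 1:1-free in-range split of k·259 and k·183 into factor pairs; take k = 4
k = 4: N1·N3 = 1036 = 14·74, N2·N4 = 732 = 12·61
achieved = 14·74/(12·61) = 259/183; |achieved − target| = 0 ≤ 259/18300 ✓

N1=14 N2=12 N3=74 N4=61 achieved=259/183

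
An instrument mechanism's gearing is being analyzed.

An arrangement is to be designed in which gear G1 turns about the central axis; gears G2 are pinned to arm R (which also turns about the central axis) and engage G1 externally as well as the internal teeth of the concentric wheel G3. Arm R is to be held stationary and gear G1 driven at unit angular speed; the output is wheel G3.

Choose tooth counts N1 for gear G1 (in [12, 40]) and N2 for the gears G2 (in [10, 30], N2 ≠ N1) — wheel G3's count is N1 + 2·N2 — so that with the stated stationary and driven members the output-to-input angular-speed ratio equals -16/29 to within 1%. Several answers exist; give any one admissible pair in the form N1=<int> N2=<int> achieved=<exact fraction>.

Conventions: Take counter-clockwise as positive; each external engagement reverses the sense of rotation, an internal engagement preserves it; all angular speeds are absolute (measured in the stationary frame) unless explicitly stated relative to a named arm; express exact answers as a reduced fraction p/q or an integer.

class = planetary set [ratio -16/29 wanted; Willis about the carrier]
Willis with ω_arm = 0: ω_ring/ω_sun = −N1/N3; set equal to -16/29  ⇒  N3/N1 = −1/(-16/29) = 29/16
N3 = N1 + 2·N2  ⇒  N2/N1 = (N3/N1 − 1)/2 = (29/16 − 1)/2 = 13/32
smallest multiple with N1 ≥ 12 and N2 ≥ 10: k = 1  ⇒  N1 = 1·32 = 32, N2 = 1·13 = 13 (N1 ≤ 40, N2 ≤ 30, N2 ≠ N1 ✓), N3 = 32 + 2·13 = 58
check: −N1/N3 with N1 = 32, N3 = 58 gives -16/29; |achieved − target| = 0 ≤ 4/725 ✓

N1=32 N2=13 achieved=-16/29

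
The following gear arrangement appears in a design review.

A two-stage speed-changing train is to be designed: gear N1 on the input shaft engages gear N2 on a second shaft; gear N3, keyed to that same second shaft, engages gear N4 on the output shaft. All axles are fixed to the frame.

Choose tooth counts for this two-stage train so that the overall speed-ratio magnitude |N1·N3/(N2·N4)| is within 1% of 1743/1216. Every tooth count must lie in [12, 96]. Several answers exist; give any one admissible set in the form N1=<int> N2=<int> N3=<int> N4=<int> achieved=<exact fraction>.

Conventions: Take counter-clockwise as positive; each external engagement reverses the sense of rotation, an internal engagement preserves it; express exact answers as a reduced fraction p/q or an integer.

N1=21 N2=16 N3=83 N4=76 achieved=1743/1216

design class (target 1743/1216): fixed-axis compound train
target = 1743/1216 in lowest terms: an exact hit needs N1·N3 = k·1743 and N2·N4 = k·1216 for one integer k, every count in [12, 96]; additionally prefer no 1:1 stage (N1 ≠ N2, N3 ≠ N4)
k = 1: N1·N3 = 1743 = 21·83, N2·N4 = 1216 = 16·76
achieved = 21·83/(16·76) = 1743/1216; |achieved − target| = 0 ≤ 1743/121600 ✓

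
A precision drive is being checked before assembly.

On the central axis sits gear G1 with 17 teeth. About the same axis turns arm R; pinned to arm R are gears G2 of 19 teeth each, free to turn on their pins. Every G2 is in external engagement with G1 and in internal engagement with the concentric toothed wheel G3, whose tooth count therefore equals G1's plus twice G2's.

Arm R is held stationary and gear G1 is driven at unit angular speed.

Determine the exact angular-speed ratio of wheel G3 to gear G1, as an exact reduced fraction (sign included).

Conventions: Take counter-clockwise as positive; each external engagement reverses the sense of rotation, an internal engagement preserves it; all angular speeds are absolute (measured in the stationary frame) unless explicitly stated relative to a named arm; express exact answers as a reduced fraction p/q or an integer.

-17/55

topology: planetary set — G1 17T / G2 19T / G3 55T, arm = carrier (Willis)
ring teeth: 17 + 2·19 = 55
17(ω_sun−ω_arm) = −55(ω_ring−ω_arm),  ω_arm = 0, ω_sun = 1
ω_ring = 0 − (17/55)(1−0) = -17/55
ω_out/ω_in = -17/55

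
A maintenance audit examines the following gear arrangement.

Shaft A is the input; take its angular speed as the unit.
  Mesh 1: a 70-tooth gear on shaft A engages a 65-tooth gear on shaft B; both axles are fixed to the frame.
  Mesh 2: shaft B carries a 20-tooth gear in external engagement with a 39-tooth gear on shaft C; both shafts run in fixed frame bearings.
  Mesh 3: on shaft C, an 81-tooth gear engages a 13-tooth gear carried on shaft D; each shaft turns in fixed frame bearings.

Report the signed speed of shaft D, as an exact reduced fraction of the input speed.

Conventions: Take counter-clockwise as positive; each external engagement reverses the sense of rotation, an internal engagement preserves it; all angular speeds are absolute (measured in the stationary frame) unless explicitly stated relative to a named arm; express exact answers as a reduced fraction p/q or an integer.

-7560/2197

3-mesh fixed-axis compound train (all bearings frame-fixed)
mesh 1 [70T→65T]: |ω|/ω_in = 1×70/65 = 14/13, sense flips to −
mesh 2 [20T→39T]: |ω|/ω_in = (14/13)×20/39 = 280/507, sense flips to +
mesh 3 [81T→13T]: |ω|/ω_in = (280/507)×81/13 = 7560/2197, sense flips to −
signed output speed (× input speed) = -7560/2197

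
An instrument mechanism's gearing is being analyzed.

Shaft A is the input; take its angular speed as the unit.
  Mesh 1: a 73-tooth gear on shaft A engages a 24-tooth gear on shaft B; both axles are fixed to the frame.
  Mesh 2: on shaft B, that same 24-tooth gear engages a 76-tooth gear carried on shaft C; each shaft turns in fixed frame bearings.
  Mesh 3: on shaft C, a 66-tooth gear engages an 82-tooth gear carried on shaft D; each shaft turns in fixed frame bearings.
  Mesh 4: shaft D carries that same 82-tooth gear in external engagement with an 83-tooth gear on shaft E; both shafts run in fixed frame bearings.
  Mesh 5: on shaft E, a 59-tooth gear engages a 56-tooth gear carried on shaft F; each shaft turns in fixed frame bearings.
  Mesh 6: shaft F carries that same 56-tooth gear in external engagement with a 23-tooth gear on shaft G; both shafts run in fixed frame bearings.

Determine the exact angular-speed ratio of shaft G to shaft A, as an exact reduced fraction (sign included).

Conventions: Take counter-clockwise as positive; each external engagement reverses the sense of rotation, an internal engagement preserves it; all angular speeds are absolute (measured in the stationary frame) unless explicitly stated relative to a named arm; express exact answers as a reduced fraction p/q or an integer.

class = fixed-axis compound train [6 meshes; 6 ratios multiply, 6 sense flips]
mesh 1 [73T→24T]: running ratio 73/24, sense −
mesh 2 [24T→76T]: running ratio 73/76, sense +
mesh 3 [66T→82T]: running ratio 2409/3116, sense −
mesh 4 [82T→83T]: running ratio 2409/3154, sense +
mesh 5 [59T→56T]: running ratio 142131/176624, sense −
mesh 6 [56T→23T]: running ratio 142131/72542, sense +
ω_out/ω_in = 142131/72542

142131/72542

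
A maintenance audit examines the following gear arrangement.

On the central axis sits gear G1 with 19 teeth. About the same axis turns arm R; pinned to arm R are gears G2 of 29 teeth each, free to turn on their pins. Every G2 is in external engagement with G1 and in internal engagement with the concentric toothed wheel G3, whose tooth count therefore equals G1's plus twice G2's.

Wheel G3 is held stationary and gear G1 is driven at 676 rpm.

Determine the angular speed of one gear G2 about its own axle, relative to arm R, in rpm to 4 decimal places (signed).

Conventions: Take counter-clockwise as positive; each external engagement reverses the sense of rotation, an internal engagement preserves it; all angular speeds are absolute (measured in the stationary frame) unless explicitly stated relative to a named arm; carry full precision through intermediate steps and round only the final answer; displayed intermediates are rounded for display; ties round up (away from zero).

-355.2399 rpm

class = planetary set [G3 = 19+2·29 = 77; Willis about the carrier]
normalise by the input: solve with ω_sun = 1, then scale by 676 rpm
ring teeth: 19 + 2·29 = 77
19(ω_sun−ω_arm) = −77(ω_ring−ω_arm),  ω_ring = 0, ω_sun = 1
19(1−ω_arm) = −77(0−ω_arm)  ⇒  96·ω_arm = 19  ⇒  ω_arm = 19/96
sun–planet mesh: 19·(1−19/96) = −29·(ω_p−ω_arm)  ⇒  ω_p−ω_arm = -1463/2784
scale: ω_p−ω_arm = -1463/2784 × 676 rpm = -355.2399 rpm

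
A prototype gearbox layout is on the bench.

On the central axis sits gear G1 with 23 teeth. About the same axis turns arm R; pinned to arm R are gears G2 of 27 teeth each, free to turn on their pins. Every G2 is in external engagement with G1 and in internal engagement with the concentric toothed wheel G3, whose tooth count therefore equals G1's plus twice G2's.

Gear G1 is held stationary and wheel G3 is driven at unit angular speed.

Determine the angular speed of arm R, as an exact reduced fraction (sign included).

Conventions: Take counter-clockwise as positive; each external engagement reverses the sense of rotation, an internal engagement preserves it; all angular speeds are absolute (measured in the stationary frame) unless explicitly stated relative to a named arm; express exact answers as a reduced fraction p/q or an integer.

77/100

class = planetary set [G3 = 23+2·27 = 77; Willis about the carrier]
ring teeth: 23 + 2·27 = 77
23(ω_sun−ω_arm) = −77(ω_ring−ω_arm),  ω_sun = 0, ω_ring = 1
23(0−ω_arm) = −77(1−ω_arm)  ⇒  100·ω_arm = 77  ⇒  ω_arm = 77/100
exact speed ratio = 77/100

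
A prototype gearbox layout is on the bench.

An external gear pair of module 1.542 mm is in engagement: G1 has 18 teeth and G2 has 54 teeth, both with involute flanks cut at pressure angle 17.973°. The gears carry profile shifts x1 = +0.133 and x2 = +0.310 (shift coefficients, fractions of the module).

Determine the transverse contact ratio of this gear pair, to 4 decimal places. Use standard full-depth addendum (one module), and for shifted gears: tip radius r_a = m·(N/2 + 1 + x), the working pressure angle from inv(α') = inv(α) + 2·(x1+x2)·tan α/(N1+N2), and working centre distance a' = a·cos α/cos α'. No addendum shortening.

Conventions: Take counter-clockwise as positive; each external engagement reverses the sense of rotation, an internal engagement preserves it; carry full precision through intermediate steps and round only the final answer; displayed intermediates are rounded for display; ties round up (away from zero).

single-mesh involute tooth geometry (18T engaging 54T at module 1.542)
base radii: r_b1 = 13.200782, r_b2 = 39.602345
tip radii: r_a1 = 15.625086, r_a2 = 43.654020
inv(α') = inv(17.973°) + 2·(+0.133+0.310)·tan α/(18+54) = 0.01470267  ⇒  α' = 19.91234°
a' = a·cos α / cos α' = 55.5120·cos 17.973°/cos 19.91234° = 56.160707
action lengths: √(r_a1²−r_b1²) = 8.359586, √(r_a2²−r_b2²) = 18.366483
base pitch p_b = π·m·cos α = 4.607942
CR = (8.359586 + 18.366483 − 56.160707·sin 19.91234°)/4.607942 = 1.649053
contact ratio ≈ 1.6491

1.6491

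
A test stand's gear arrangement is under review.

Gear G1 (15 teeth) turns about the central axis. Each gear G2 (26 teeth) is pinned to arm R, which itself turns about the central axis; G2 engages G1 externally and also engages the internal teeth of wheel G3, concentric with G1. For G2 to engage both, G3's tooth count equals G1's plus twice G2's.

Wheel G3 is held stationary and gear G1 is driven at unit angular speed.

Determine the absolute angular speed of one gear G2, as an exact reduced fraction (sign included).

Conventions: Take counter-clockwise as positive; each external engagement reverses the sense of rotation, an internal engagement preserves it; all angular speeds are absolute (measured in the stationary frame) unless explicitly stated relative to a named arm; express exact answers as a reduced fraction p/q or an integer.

recognized (axles ride arm R): planetary set, 15/26/67 teeth
ring teeth: 15 + 2·26 = 67
15(ω_sun−ω_arm) = −67(ω_ring−ω_arm),  ω_ring = 0, ω_sun = 1
15(1−ω_arm) = −67(0−ω_arm)  ⇒  82·ω_arm = 15  ⇒  ω_arm = 15/82
sun–planet mesh: 15·(1−15/82) = −26·(ω_p−ω_arm)  ⇒  ω_p−ω_arm = -1005/2132
ω_p = 15/82 − 1005/2132 = -15/52
exact speed ratio = -15/52

-15/52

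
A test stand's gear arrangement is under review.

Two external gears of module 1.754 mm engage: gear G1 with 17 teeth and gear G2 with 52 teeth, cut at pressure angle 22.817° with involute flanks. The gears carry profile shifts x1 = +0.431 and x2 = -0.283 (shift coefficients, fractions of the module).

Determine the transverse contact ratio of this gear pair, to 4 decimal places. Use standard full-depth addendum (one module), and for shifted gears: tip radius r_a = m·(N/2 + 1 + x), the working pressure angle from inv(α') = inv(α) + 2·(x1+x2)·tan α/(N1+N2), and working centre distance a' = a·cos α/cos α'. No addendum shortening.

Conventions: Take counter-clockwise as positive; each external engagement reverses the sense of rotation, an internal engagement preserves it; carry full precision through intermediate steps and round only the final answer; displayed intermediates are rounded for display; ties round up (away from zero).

recognized (one external pair, fixed centres): single-mesh tooth geometry, m = 1.754, N1 = 17, N2 = 52
base radii: r_b1 = 13.742343, r_b2 = 42.035402
tip radii: r_a1 = 17.418974, r_a2 = 46.861618
inv(α') = inv(22.817°) + 2·(+0.431-0.283)·tan α/(17+52) = 0.02428348  ⇒  α' = 23.38527°
a' = a·cos α / cos α' = 60.5130·cos 22.817°/cos 23.38527° = 60.769556
action lengths: √(r_a1²−r_b1²) = 10.703675, √(r_a2²−r_b2²) = 20.713190
base pitch p_b = π·m·cos α = 5.079158
CR = (10.703675 + 20.713190 − 60.769556·sin 23.38527°)/5.079158 = 1.436597
contact ratio ≈ 1.4366

1.4366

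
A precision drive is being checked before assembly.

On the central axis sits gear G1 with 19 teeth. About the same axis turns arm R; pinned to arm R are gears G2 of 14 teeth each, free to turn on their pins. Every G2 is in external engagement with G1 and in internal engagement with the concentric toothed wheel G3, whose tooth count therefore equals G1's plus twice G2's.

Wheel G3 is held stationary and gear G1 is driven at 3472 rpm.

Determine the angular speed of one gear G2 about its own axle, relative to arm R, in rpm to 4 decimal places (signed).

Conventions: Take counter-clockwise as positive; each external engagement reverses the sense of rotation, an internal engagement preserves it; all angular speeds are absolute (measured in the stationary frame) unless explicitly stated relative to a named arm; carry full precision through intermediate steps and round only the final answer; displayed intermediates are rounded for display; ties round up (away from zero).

-3355.5152 rpm

recognized (axles ride arm R): planetary set, 19/14/47 teeth
normalise by the input: solve with ω_sun = 1, then scale by 3472 rpm
ring teeth: 19 + 2·14 = 47
19(ω_sun−ω_arm) = −47(ω_ring−ω_arm),  ω_ring = 0, ω_sun = 1
19(1−ω_arm) = −47(0−ω_arm)  ⇒  66·ω_arm = 19  ⇒  ω_arm = 19/66
sun–planet mesh: 19·(1−19/66) = −14·(ω_p−ω_arm)  ⇒  ω_p−ω_arm = -893/924
scale: ω_p−ω_arm = -893/924 × 3472 rpm = -3355.5152 rpm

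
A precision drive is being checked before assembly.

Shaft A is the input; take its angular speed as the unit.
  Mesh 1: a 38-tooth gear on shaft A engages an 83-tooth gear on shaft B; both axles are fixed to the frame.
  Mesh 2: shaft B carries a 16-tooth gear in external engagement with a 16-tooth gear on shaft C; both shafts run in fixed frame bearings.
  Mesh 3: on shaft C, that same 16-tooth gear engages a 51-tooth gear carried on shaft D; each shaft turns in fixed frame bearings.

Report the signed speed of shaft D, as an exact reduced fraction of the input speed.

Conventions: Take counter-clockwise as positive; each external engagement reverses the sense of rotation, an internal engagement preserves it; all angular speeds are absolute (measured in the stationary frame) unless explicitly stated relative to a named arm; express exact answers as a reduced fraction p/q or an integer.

3-mesh fixed-axis compound train (all bearings frame-fixed)
mesh 1 [38T→83T]: |ω|/ω_in = 1×38/83 = 38/83, sense flips to −
mesh 2 [16T→16T]: |ω|/ω_in = (38/83)×16/16 = 38/83, sense flips to +
mesh 3 [16T→51T]: |ω|/ω_in = (38/83)×16/51 = 608/4233, sense flips to −
signed output speed (× input speed) = -608/4233

-608/4233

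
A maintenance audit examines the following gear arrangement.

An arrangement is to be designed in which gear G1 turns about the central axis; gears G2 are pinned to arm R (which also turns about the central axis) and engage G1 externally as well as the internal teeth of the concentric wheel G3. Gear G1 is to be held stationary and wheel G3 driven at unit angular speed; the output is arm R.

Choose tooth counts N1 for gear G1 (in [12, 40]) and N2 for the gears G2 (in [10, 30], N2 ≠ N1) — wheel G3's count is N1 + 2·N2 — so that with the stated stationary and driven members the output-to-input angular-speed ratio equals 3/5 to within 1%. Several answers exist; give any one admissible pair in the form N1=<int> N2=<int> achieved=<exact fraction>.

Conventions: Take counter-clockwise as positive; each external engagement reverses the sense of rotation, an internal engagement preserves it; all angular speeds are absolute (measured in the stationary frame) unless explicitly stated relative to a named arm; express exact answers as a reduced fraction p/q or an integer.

topology: planetary set — design target 3/5, arm = carrier (Willis)
Willis with ω_sun = 0: ω_arm/ω_ring = N3/(N1+N3); set equal to 3/5  ⇒  N3/N1 = (3/5)/(1 − 3/5) = 3/2
N3 = N1 + 2·N2  ⇒  N2/N1 = (N3/N1 − 1)/2 = (3/2 − 1)/2 = 1/4
smallest multiple with N1 ≥ 12 and N2 ≥ 10: k = 10  ⇒  N1 = 10·4 = 40, N2 = 10·1 = 10 (N1 ≤ 40, N2 ≤ 30, N2 ≠ N1 ✓), N3 = 40 + 2·10 = 60
check: N3/(N1+N3) with N1 = 40, N3 = 60 gives 3/5; |achieved − target| = 0 ≤ 3/500 ✓

N1=40 N2=10 achieved=3/5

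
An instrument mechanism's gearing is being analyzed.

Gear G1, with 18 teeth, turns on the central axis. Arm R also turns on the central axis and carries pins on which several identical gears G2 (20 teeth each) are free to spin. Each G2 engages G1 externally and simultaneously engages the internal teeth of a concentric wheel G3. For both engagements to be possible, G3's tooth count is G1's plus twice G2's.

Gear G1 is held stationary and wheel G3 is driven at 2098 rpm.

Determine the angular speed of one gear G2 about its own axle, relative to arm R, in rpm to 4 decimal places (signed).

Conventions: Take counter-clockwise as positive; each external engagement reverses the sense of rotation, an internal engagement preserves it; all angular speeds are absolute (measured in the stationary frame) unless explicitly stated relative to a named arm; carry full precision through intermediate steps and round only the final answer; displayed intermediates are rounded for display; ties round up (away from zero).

+1440.9947 rpm

class = planetary set [G3 = 18+2·20 = 58; Willis about the carrier]
normalise by the input: solve with ω_ring = 1, then scale by 2098 rpm
ring teeth: 18 + 2·20 = 58
18(ω_sun−ω_arm) = −58(ω_ring−ω_arm),  ω_sun = 0, ω_ring = 1
18(0−ω_arm) = −58(1−ω_arm)  ⇒  76·ω_arm = 58  ⇒  ω_arm = 29/38
sun–planet mesh: 18·(0−29/38) = −20·(ω_p−ω_arm)  ⇒  ω_p−ω_arm = 261/380
scale: ω_p−ω_arm = 261/380 × 2098 rpm = +1440.9947 rpm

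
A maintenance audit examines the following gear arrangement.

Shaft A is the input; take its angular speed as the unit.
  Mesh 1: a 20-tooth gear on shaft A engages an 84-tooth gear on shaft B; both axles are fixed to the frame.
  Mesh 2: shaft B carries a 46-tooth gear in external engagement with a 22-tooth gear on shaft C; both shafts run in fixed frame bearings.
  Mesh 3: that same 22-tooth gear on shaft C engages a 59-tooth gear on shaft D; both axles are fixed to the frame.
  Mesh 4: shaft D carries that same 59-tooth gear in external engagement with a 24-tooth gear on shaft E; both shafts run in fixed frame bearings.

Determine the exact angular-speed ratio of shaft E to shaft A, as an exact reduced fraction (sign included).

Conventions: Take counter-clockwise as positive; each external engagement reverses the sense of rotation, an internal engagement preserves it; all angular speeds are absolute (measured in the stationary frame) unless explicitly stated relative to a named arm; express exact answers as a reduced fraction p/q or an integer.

class = fixed-axis compound train [4 meshes; 4 ratios multiply, 4 sense flips]
mesh 1 [20T→84T]: running ratio 5/21, sense −
mesh 2 [46T→22T]: running ratio 115/231, sense +
mesh 3 [22T→59T]: running ratio 230/1239, sense −
mesh 4 [59T→24T]: running ratio 115/252, sense +
ω_out/ω_in = 115/252

115/252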